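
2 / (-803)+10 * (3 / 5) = 4816 / 803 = 6.00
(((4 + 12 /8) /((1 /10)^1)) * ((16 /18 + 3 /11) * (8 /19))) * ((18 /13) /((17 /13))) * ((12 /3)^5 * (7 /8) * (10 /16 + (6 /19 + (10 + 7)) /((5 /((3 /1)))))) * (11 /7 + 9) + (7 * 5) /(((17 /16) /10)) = 18238747360 /6137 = 2971932.11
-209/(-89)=2.35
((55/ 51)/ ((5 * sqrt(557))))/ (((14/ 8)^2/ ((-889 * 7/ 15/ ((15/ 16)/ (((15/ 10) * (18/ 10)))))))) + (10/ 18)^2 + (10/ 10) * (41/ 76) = 5221/ 6156 - 178816 * sqrt(557)/ 1183625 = -2.72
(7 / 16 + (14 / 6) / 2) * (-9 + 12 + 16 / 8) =385 / 48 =8.02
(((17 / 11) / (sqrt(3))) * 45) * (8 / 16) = 255 * sqrt(3) / 22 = 20.08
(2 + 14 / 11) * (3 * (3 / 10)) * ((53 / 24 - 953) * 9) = -5545017 / 220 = -25204.62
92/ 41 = 2.24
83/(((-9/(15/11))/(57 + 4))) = -25315/33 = -767.12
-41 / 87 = -0.47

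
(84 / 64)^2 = 441 / 256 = 1.72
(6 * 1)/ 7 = 6/ 7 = 0.86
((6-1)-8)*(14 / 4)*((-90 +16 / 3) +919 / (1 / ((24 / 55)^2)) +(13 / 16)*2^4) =-6563599 / 6050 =-1084.89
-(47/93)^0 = -1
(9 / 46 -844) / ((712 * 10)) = -7763 / 65504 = -0.12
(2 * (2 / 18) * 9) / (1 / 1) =2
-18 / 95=-0.19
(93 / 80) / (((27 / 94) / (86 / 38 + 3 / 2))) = 208351 / 13680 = 15.23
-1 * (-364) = 364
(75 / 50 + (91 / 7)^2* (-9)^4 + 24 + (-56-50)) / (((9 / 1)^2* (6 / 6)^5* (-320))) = -2217457 / 51840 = -42.78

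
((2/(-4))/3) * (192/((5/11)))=-352/5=-70.40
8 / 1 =8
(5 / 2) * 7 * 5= 175 / 2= 87.50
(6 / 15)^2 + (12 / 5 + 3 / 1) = 139 / 25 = 5.56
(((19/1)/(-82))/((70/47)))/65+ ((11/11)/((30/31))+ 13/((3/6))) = 30255731/1119300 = 27.03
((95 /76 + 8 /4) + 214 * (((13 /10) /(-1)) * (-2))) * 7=78351 /20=3917.55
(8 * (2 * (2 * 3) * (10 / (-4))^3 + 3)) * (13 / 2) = -9594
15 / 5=3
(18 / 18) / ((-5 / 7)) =-7 / 5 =-1.40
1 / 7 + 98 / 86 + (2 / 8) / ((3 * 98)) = 64891 / 50568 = 1.28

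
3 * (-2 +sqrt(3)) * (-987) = 5922 - 2961 * sqrt(3) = 793.40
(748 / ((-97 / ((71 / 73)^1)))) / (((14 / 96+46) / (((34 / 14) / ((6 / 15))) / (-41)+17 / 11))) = -1022338656 / 4501427105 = -0.23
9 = 9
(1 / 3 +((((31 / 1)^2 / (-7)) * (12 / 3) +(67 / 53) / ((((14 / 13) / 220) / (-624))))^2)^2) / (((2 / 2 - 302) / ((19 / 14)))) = -738186886991396563041405743412931 / 239503257385602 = -3082158025946637810.94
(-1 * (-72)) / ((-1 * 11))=-72 / 11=-6.55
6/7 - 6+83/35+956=33363/35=953.23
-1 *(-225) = 225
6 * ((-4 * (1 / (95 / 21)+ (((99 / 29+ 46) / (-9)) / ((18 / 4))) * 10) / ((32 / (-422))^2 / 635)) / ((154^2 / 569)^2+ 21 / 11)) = 53832566075192138047 / 2948613876760608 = 18256.91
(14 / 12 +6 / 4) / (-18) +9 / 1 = 239 / 27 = 8.85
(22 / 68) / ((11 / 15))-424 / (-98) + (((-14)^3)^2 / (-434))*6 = -5375842471 / 51646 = -104090.20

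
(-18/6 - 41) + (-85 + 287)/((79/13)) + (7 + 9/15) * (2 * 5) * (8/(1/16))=767662/79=9717.24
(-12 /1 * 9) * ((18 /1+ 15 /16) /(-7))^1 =8181 /28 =292.18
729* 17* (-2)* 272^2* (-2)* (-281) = -1030577292288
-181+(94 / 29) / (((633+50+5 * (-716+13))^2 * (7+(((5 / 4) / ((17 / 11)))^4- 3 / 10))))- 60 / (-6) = -118389249132237061 / 692334790476561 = -171.00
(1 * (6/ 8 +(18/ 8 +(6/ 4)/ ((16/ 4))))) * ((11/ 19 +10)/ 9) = 603/ 152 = 3.97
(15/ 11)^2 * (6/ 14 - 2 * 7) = -21375/ 847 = -25.24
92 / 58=46 / 29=1.59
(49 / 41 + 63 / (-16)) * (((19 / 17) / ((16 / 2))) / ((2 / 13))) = -444353 / 178432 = -2.49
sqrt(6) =2.45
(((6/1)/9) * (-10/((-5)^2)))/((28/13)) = -13/105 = -0.12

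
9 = 9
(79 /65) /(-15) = -0.08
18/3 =6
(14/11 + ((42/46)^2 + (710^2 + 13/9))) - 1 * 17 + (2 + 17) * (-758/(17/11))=440495066239/890307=494767.61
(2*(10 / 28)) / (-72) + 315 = 158755 / 504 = 314.99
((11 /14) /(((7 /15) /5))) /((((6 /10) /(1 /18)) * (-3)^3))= -0.03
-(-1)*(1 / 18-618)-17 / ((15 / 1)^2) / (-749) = -69426047 / 112350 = -617.94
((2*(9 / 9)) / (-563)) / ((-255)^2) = -2 / 36609075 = -0.00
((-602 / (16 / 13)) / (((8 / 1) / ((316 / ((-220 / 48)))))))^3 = 797580599795047341 / 10648000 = 74904263692.25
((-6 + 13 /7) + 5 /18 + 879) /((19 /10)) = 551335 /1197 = 460.60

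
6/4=1.50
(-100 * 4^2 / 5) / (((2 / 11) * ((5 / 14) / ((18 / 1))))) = -88704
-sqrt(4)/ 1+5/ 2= 1/ 2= 0.50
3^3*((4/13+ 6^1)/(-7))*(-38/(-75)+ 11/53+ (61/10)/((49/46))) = -156.70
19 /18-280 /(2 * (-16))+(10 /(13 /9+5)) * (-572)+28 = -887171 /1044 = -849.78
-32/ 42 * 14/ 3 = -32/ 9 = -3.56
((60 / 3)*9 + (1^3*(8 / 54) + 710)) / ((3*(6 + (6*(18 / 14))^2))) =588833 / 130005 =4.53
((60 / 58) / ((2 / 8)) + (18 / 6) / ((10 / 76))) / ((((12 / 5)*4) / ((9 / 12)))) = 2.10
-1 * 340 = -340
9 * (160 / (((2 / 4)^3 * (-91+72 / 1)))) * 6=-69120 / 19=-3637.89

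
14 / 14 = 1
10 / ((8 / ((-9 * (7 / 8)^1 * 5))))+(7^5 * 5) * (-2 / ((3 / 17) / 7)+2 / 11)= -6651546.79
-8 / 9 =-0.89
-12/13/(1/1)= -12/13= -0.92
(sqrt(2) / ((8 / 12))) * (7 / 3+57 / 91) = 404 * sqrt(2) / 91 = 6.28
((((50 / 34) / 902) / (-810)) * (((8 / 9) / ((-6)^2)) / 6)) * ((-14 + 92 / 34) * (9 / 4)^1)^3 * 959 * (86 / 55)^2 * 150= 217889710080 / 4557824491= 47.81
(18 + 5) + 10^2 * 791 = 79123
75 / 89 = 0.84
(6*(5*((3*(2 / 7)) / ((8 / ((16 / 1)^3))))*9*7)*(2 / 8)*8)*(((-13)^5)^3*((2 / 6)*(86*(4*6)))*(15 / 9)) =-97364904819686389968076800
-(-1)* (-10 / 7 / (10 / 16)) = -16 / 7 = -2.29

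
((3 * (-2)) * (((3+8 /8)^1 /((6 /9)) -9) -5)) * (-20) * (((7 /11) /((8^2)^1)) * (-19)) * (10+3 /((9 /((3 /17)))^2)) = 5766215 /3179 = 1813.85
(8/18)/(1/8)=32/9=3.56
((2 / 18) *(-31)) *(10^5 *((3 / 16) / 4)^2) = -756.84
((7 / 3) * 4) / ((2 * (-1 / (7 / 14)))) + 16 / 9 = -5 / 9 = -0.56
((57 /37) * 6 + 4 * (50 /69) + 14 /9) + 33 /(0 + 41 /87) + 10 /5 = 26918255 /314019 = 85.72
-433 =-433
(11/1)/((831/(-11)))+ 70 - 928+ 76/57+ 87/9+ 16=-690682/831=-831.15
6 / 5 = 1.20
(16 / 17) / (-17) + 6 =1718 / 289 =5.94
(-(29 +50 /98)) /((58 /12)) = -8676 /1421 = -6.11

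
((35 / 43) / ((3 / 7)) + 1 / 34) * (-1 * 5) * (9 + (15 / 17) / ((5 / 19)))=-1480325 / 12427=-119.12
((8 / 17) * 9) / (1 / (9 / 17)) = 648 / 289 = 2.24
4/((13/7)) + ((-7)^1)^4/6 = 31381/78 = 402.32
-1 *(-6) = 6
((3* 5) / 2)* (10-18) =-60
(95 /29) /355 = 19 /2059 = 0.01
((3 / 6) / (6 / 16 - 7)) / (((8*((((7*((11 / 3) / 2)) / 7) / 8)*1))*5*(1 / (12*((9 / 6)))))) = -432 / 2915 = -0.15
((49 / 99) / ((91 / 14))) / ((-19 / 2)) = -0.01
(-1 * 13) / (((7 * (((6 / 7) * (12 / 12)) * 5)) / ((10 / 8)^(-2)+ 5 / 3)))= -2249 / 2250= -1.00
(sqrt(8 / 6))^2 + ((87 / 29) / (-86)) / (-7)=2417 / 1806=1.34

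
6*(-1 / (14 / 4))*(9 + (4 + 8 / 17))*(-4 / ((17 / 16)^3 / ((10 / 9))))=150077440 / 1753941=85.57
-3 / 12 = -1 / 4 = -0.25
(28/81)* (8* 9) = 224/9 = 24.89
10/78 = 5/39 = 0.13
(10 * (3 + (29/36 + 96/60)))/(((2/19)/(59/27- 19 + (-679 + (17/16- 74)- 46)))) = -6506924851/15552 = -418397.95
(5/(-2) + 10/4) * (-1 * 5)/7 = 0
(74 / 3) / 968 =37 / 1452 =0.03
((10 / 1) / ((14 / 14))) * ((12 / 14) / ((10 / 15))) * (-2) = -180 / 7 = -25.71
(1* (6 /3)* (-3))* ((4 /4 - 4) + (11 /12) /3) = 97 /6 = 16.17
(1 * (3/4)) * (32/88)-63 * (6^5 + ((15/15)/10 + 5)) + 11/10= -26961436/55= -490207.93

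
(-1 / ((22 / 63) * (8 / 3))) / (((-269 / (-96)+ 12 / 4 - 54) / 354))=57348 / 7271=7.89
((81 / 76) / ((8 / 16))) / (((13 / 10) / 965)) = 390825 / 247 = 1582.29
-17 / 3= -5.67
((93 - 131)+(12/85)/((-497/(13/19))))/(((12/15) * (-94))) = 15250523/30179828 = 0.51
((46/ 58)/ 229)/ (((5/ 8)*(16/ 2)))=23/ 33205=0.00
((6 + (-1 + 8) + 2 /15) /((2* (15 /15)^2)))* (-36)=-236.40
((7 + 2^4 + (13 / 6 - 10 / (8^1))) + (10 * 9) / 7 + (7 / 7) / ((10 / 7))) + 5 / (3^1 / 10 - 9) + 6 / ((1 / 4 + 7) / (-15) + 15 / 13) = 292054813 / 6370140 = 45.85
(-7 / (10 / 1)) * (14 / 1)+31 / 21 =-874 / 105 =-8.32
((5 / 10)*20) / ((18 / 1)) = 5 / 9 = 0.56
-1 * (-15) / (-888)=-5 / 296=-0.02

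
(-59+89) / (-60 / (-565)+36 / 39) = 7345 / 252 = 29.15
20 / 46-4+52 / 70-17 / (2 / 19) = -164.32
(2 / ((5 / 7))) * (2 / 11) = 28 / 55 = 0.51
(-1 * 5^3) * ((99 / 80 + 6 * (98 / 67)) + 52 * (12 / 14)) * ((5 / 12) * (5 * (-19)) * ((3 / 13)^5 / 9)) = 218883313125 / 11144730688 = 19.64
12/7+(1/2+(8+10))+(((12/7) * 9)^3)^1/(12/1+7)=2782897/13034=213.51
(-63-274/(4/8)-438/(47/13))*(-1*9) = 6589.34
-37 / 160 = -0.23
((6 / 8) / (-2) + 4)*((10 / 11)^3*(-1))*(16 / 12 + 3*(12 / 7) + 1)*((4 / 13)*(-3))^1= 2276500 / 121121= 18.80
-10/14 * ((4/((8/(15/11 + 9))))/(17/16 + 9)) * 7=-4560/1771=-2.57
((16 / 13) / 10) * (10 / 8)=2 / 13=0.15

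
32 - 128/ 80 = 152/ 5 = 30.40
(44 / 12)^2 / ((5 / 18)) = 242 / 5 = 48.40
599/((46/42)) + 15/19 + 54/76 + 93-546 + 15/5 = 4527/46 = 98.41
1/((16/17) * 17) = 1/16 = 0.06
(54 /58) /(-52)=-27 /1508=-0.02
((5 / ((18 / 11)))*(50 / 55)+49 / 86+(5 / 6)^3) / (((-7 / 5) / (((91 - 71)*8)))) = -3646700 / 8127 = -448.71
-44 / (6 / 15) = -110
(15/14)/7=15/98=0.15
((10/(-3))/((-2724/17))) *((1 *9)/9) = 85/4086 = 0.02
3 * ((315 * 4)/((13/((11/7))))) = 5940/13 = 456.92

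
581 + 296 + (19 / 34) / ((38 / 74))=29855 / 34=878.09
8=8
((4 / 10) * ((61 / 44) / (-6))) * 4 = -61 / 165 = -0.37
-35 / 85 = -7 / 17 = -0.41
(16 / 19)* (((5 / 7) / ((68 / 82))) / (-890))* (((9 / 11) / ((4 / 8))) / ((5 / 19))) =-0.01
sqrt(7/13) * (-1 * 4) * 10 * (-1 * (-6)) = -240 * sqrt(91)/13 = -176.11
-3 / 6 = -1 / 2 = -0.50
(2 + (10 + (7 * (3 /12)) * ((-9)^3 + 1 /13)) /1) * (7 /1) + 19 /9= -1034654 /117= -8843.20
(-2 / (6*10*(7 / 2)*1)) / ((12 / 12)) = -1 / 105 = -0.01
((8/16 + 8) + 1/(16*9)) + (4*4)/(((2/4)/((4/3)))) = 51.17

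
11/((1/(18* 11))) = 2178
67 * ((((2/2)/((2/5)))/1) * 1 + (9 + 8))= 2613/2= 1306.50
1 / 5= 0.20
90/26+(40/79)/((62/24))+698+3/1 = 704.66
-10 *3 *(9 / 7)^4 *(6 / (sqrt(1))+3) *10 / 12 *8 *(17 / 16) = -25095825 / 4802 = -5226.12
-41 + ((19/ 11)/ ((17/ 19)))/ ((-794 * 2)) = -12175557/ 296956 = -41.00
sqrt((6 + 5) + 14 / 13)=sqrt(2041) / 13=3.48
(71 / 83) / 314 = 71 / 26062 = 0.00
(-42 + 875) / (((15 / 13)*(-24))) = -10829 / 360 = -30.08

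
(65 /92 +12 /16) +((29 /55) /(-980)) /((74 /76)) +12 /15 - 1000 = -11441355294 /11467225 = -997.74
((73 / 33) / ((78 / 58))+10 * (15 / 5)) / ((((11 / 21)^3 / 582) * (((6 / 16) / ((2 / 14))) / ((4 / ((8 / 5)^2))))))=14518157325 / 190333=76277.67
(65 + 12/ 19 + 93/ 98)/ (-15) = -123973/ 27930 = -4.44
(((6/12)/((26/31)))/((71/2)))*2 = 31/923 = 0.03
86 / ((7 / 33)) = 2838 / 7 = 405.43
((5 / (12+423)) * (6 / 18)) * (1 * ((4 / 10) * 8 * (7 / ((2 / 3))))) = 56 / 435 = 0.13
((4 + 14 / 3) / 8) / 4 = 13 / 48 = 0.27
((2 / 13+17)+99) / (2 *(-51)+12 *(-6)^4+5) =302 / 40183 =0.01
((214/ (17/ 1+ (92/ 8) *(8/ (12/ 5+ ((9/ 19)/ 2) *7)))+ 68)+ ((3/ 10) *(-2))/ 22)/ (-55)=-1.33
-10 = -10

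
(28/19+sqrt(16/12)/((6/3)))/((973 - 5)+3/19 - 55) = 19 * sqrt(3)/52050+14/8675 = 0.00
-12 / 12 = -1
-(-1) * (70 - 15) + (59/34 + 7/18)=8740/153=57.12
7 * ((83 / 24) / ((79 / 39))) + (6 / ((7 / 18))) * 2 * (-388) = -52913785 / 4424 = -11960.62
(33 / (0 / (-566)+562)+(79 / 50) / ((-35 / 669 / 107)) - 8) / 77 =-796488071 / 18932375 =-42.07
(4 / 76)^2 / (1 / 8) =8 / 361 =0.02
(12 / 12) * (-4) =-4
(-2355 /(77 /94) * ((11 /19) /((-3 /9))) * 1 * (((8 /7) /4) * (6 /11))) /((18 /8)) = 345.86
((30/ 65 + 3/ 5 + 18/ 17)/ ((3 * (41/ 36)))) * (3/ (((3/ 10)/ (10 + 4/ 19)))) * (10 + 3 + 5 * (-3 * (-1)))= 305452224/ 172159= 1774.24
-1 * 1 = -1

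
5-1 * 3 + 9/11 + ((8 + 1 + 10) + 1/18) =21.87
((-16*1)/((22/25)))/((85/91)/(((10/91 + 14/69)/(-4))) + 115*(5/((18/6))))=-29460/291203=-0.10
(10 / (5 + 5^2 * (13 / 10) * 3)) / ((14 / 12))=24 / 287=0.08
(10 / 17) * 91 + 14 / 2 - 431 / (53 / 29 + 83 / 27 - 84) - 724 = -692816545 / 1052878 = -658.02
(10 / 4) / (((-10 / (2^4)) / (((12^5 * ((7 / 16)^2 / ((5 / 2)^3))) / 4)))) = -381024 / 125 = -3048.19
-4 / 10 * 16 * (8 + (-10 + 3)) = -32 / 5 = -6.40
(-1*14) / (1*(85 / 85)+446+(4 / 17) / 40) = -2380 / 75991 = -0.03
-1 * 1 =-1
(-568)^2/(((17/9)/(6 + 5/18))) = 18228256/17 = 1072250.35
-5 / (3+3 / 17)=-85 / 54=-1.57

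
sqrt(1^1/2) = sqrt(2)/2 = 0.71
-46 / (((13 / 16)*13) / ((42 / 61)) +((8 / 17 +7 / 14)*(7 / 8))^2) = -71468544 / 24954989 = -2.86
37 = 37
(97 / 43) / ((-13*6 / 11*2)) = -1067 / 6708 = -0.16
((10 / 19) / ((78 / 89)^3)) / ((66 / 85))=299611825 / 297544104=1.01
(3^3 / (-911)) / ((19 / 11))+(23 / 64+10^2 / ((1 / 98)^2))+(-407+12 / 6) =1063459800219 / 1107776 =959995.34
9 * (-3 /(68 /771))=-20817 /68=-306.13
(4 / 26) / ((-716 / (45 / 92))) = -45 / 428168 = -0.00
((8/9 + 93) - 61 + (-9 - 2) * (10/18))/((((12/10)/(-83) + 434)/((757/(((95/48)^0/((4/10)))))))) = 15142271/810468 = 18.68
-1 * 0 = 0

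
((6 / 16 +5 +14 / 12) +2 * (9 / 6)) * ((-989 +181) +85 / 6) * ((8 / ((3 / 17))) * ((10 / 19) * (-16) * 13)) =19284053360 / 513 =37590747.29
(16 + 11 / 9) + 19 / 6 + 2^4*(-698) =-200657 / 18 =-11147.61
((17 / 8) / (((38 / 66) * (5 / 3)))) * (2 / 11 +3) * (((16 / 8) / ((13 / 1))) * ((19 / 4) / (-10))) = -0.51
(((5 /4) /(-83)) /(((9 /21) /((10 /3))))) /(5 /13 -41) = 2275 /788832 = 0.00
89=89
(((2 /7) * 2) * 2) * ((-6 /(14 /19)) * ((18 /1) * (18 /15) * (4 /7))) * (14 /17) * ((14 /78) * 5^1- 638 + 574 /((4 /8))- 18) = -2524518144 /54145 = -46625.14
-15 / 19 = -0.79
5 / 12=0.42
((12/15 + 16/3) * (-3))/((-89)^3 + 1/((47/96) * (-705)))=0.00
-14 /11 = -1.27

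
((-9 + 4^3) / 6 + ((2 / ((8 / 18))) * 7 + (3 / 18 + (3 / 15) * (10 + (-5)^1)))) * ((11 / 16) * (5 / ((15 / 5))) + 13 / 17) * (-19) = -7434871 / 4896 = -1518.56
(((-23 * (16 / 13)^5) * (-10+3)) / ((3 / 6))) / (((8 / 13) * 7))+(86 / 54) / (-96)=15626748581 / 74030112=211.09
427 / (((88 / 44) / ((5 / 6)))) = 2135 / 12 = 177.92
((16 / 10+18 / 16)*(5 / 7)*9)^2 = 962361 / 3136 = 306.88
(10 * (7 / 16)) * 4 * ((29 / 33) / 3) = 1015 / 198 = 5.13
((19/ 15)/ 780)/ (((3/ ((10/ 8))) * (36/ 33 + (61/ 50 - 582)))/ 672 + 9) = 4180/ 17837001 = 0.00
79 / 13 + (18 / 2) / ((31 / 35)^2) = 219244 / 12493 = 17.55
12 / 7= 1.71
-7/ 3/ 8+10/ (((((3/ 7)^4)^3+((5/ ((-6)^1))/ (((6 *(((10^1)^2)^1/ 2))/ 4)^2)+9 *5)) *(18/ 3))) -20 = -2043747569545216613/ 100902737597839176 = -20.25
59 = 59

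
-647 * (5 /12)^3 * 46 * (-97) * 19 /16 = 247989.76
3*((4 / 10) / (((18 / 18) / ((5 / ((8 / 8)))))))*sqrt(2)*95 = 570*sqrt(2) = 806.10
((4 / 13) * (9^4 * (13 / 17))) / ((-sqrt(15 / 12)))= -52488 * sqrt(5) / 85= -1380.79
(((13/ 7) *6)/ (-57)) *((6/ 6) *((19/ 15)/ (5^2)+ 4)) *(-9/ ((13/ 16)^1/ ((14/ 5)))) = 24.56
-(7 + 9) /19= -16 /19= -0.84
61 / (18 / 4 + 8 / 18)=1098 / 89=12.34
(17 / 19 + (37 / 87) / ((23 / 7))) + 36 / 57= 62950 / 38019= 1.66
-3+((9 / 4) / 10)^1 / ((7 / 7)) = -111 / 40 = -2.78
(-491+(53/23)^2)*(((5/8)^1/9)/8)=-4.22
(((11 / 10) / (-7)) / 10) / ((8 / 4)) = -11 / 1400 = -0.01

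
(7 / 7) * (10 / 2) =5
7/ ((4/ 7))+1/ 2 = 51/ 4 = 12.75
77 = 77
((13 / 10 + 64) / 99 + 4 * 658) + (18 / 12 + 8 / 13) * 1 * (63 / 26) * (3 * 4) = 450761327 / 167310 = 2694.17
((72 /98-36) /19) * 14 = -3456 /133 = -25.98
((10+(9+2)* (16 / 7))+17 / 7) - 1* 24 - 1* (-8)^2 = -353 / 7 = -50.43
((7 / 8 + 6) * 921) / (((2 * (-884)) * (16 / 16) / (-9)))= 455895 / 14144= 32.23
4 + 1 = 5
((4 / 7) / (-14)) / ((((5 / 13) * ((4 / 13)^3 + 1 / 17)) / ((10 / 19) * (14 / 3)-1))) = -80599142 / 45875025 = -1.76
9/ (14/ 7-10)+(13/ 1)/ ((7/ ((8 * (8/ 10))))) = 3013/ 280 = 10.76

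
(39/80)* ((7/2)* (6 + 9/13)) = 11.42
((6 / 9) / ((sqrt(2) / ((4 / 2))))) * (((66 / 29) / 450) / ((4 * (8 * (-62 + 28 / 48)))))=-sqrt(2) / 582900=-0.00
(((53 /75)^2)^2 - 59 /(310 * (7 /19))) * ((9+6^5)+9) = -1588832607643 /762890625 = -2082.65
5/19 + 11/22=29/38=0.76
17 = 17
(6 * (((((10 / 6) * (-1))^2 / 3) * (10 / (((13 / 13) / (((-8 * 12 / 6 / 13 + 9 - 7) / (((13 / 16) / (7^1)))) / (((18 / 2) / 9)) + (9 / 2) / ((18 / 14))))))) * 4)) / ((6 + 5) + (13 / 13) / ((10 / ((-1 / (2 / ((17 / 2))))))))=45640000 / 214461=212.81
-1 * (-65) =65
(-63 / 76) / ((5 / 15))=-189 / 76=-2.49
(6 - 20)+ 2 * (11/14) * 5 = -43/7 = -6.14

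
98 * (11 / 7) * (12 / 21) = 88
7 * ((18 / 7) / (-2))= -9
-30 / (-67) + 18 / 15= 552 / 335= 1.65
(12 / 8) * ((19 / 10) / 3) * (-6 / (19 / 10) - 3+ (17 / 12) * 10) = 913 / 120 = 7.61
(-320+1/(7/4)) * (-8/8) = 2236/7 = 319.43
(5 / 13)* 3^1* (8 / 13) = 120 / 169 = 0.71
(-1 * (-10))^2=100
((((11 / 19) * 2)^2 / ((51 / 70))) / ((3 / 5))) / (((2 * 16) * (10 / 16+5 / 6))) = 1210 / 18411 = 0.07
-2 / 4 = -1 / 2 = -0.50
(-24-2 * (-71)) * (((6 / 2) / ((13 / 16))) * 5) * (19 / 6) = 89680 / 13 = 6898.46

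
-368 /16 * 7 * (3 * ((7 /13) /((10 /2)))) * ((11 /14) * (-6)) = 15939 /65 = 245.22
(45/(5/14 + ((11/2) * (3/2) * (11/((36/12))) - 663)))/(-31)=1260/548917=0.00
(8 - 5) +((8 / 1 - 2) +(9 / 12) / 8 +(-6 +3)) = 195 / 32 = 6.09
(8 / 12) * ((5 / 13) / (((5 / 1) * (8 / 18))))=3 / 26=0.12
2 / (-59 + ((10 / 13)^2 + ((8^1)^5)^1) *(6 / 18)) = 338 / 1835993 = 0.00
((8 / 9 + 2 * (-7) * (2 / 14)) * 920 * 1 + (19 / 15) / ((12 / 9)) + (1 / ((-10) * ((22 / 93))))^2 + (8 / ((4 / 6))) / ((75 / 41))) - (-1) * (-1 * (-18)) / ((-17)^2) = -1014.47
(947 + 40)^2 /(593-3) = 974169 /590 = 1651.13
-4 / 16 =-0.25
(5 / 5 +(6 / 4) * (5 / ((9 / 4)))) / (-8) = -13 / 24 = -0.54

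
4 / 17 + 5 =89 / 17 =5.24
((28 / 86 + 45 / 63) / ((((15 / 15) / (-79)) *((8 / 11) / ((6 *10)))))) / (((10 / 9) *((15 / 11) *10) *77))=-2447973 / 421400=-5.81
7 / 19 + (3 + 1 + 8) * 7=1603 / 19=84.37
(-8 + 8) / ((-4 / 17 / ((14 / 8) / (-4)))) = 0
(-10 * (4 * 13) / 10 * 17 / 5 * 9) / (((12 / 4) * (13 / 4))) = -816 / 5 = -163.20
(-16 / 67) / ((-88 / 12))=24 / 737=0.03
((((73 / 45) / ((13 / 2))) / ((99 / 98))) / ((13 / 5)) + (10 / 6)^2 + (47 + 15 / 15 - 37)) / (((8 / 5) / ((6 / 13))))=2611190 / 652509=4.00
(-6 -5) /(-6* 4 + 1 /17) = 0.46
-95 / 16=-5.94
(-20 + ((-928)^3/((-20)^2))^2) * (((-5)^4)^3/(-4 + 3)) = -974558529121517187500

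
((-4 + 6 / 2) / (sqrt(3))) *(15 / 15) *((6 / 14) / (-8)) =sqrt(3) / 56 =0.03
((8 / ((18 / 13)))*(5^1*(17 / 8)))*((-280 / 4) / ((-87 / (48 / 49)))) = 88400 / 1827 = 48.39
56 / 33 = 1.70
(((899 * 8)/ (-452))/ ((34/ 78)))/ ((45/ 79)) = -1846546/ 28815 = -64.08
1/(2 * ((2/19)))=19/4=4.75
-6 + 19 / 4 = -5 / 4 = -1.25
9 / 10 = 0.90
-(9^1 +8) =-17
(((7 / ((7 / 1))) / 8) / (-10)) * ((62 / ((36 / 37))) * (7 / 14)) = -1147 / 2880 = -0.40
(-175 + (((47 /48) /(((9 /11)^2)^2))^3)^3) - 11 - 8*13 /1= 845.31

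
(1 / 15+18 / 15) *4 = 76 / 15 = 5.07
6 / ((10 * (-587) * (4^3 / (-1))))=3 / 187840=0.00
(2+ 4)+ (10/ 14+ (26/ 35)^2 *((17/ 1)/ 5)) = 52617/ 6125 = 8.59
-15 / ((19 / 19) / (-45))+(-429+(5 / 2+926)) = 2349 / 2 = 1174.50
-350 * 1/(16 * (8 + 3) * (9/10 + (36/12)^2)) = -875/4356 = -0.20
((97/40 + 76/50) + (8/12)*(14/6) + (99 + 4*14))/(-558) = -288901/1004400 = -0.29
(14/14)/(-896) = -1/896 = -0.00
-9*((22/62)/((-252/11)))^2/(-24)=14641/162739584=0.00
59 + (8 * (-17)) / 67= 3817 / 67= 56.97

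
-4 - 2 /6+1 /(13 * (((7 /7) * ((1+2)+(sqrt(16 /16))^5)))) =-673 /156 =-4.31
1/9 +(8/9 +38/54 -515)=-13859/27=-513.30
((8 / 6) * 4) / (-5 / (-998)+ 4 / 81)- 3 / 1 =417945 / 4397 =95.05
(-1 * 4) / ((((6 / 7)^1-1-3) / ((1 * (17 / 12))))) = 1.80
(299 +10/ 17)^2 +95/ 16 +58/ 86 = 17847105173/ 198832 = 89759.72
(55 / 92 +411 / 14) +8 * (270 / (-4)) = -328469 / 644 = -510.05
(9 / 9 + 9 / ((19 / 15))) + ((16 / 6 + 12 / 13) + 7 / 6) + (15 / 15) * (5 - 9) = 8.86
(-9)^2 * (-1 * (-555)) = 44955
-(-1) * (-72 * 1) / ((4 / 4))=-72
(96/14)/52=12/91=0.13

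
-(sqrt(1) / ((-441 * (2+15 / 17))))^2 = -289 / 466948881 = -0.00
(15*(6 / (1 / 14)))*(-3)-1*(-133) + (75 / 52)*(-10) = -95197 / 26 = -3661.42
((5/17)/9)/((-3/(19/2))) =-95/918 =-0.10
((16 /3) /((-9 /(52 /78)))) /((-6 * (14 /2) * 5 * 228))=4 /484785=0.00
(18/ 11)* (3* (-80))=-392.73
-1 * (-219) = 219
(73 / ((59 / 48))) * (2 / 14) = 8.48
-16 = -16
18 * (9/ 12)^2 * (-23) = -1863/ 8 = -232.88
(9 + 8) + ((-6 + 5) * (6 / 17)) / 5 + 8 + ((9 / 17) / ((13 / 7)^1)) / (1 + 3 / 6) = 27757 / 1105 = 25.12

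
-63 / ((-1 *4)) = 63 / 4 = 15.75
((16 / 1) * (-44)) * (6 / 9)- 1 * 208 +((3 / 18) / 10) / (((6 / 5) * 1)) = -48767 / 72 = -677.32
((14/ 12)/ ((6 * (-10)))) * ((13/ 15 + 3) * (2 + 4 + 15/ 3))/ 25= -2233/ 67500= -0.03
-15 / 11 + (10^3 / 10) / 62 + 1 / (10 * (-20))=16659 / 68200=0.24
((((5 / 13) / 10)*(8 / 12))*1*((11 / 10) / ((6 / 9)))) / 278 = 11 / 72280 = 0.00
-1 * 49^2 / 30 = -2401 / 30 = -80.03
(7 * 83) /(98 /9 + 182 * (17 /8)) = 2988 /2045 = 1.46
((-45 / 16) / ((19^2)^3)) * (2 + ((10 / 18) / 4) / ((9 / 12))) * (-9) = 885 / 752734096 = 0.00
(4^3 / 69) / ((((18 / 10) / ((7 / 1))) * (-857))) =-2240 / 532197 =-0.00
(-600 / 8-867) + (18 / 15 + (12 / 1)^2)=-3984 / 5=-796.80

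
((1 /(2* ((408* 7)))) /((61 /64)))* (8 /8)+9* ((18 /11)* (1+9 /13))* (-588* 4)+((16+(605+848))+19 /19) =-57149.08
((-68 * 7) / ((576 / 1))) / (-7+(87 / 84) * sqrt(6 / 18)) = 24157 * sqrt(3) / 4118652+40817 / 343221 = 0.13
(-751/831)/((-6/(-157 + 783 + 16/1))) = 80357/831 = 96.70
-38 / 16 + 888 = 885.62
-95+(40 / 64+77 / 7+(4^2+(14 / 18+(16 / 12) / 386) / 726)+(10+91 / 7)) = -44.37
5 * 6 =30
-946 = -946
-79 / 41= -1.93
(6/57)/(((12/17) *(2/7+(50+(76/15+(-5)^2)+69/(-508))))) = 151130/81296269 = 0.00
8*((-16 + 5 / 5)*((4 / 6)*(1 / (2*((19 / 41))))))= -1640 / 19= -86.32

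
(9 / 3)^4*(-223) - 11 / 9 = -18064.22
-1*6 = -6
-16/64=-1/4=-0.25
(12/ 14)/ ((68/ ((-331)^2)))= 328683/ 238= 1381.02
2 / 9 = 0.22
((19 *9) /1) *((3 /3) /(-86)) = -171 /86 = -1.99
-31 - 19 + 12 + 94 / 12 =-181 / 6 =-30.17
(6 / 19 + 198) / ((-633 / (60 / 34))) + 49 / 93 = -164743 / 6338229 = -0.03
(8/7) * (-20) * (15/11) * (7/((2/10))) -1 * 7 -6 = -12143/11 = -1103.91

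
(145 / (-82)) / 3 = -145 / 246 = -0.59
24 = 24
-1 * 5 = -5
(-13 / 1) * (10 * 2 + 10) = -390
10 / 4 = 5 / 2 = 2.50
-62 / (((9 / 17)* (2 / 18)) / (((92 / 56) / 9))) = -12121 / 63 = -192.40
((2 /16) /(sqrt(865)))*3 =3*sqrt(865) /6920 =0.01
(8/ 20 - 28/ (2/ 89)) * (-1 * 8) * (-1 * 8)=-398592/ 5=-79718.40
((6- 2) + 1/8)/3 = 11/8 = 1.38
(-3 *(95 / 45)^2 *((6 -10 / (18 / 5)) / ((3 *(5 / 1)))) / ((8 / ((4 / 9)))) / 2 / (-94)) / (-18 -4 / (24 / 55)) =-10469 / 335092140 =-0.00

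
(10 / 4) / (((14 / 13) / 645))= 41925 / 28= 1497.32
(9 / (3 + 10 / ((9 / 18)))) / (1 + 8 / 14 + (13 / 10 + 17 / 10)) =63 / 736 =0.09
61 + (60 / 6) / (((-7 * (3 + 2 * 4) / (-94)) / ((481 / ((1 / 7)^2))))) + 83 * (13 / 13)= 3166564 / 11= 287869.45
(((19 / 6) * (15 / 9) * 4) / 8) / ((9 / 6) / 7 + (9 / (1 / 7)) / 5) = 3325 / 16146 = 0.21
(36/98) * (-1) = -18/49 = -0.37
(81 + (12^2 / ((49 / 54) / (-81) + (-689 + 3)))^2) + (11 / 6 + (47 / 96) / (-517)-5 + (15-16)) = 22149466055735607 / 288117708024608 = 76.88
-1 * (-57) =57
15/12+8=37/4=9.25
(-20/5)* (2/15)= -8/15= -0.53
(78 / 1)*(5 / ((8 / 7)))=341.25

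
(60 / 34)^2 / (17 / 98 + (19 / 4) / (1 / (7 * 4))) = 88200 / 3771739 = 0.02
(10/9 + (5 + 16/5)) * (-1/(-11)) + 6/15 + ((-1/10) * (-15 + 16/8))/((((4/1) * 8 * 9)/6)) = 1.27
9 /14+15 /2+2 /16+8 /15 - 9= -167 /840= -0.20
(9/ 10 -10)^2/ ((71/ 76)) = 157339/ 1775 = 88.64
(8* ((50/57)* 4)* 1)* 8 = 12800/57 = 224.56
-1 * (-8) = 8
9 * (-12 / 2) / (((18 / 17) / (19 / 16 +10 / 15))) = -1513 / 16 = -94.56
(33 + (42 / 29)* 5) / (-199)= -1167 / 5771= -0.20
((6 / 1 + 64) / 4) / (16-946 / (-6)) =105 / 1042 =0.10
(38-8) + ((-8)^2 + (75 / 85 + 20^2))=8413 / 17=494.88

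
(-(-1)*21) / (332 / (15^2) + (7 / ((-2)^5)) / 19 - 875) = -2872800 / 119499719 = -0.02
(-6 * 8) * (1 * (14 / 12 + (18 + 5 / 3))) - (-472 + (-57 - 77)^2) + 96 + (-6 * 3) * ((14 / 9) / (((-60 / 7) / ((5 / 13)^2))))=-9322471 / 507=-18387.52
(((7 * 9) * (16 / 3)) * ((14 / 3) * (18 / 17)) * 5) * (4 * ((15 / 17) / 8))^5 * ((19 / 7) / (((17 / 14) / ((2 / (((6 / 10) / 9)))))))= 3817681875000 / 410338673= 9303.73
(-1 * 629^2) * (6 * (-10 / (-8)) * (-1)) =5934615 / 2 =2967307.50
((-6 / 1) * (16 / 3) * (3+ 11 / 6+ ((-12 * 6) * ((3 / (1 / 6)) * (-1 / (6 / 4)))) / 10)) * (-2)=87584 / 15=5838.93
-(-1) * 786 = 786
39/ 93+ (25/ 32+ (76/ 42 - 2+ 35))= 36.01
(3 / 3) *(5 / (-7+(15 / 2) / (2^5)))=-320 / 433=-0.74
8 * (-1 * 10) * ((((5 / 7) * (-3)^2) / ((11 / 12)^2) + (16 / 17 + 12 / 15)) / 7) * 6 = -64910976 / 100793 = -644.00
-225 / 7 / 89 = -0.36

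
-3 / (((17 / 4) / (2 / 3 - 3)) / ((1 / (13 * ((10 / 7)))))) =98 / 1105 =0.09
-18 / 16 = -9 / 8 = -1.12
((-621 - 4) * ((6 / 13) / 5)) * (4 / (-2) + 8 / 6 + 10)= -7000 / 13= -538.46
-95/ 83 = -1.14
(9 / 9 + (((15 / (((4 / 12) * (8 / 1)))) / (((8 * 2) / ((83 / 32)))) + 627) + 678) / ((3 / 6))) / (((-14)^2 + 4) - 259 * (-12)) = 5351063 / 6774784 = 0.79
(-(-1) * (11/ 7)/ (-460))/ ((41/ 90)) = -99/ 13202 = -0.01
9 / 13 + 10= 139 / 13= 10.69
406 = 406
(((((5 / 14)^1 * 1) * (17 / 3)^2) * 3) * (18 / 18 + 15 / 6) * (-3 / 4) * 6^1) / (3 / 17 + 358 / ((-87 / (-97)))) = -1.36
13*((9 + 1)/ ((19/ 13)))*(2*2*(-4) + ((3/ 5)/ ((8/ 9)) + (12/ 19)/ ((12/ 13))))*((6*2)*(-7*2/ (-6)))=-36463.27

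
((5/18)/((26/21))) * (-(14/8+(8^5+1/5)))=-4587793/624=-7352.23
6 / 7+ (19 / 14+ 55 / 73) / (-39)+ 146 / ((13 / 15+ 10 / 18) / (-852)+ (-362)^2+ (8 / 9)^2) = 5032328456066 / 6258026345389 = 0.80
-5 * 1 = -5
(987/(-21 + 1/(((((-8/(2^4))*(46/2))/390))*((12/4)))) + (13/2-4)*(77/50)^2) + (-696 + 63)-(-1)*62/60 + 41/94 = -68740730573/104763000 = -656.15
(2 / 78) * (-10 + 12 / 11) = -98 / 429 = -0.23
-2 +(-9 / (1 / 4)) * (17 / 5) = -622 / 5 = -124.40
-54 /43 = -1.26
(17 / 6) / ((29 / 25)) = 425 / 174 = 2.44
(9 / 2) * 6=27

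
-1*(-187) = 187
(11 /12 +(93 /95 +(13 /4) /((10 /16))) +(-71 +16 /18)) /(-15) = 215513 /51300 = 4.20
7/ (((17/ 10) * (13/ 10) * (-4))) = -175/ 221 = -0.79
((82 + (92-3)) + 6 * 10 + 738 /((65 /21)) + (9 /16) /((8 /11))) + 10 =3995299 /8320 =480.20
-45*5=-225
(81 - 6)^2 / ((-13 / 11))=-61875 / 13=-4759.62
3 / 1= 3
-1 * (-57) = 57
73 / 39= 1.87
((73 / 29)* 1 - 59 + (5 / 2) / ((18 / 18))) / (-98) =3131 / 5684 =0.55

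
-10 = -10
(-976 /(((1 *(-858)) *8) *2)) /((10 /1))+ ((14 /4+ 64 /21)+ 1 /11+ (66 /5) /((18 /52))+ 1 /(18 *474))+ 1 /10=44.88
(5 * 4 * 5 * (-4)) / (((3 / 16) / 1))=-6400 / 3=-2133.33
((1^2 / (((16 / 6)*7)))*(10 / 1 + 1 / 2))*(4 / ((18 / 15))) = 15 / 8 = 1.88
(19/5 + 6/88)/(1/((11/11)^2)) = 851/220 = 3.87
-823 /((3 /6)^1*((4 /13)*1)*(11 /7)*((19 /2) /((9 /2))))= -674037 /418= -1612.53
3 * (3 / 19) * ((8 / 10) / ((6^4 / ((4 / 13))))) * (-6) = -2 / 3705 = -0.00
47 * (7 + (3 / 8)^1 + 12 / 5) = 18377 / 40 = 459.42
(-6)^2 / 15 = 12 / 5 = 2.40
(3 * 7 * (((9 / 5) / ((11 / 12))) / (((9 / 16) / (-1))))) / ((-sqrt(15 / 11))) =1344 * sqrt(165) / 275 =62.78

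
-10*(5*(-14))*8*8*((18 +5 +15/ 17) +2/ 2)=18950400/ 17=1114729.41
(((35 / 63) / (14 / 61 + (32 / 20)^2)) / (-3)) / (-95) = 0.00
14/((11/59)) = 826/11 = 75.09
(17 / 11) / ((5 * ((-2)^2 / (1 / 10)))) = 17 / 2200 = 0.01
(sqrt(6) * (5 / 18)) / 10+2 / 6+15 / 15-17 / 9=-5 / 9+sqrt(6) / 36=-0.49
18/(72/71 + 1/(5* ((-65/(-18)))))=23075/1371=16.83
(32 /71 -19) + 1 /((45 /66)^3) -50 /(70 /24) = -54577069 /1677375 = -32.54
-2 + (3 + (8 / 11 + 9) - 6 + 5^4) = 6927 / 11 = 629.73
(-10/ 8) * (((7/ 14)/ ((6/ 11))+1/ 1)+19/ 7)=-1945/ 336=-5.79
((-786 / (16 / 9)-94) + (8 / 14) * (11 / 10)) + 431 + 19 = -23939 / 280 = -85.50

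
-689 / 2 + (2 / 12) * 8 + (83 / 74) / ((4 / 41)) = -294523 / 888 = -331.67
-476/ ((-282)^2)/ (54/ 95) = -0.01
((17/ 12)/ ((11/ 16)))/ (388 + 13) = 68/ 13233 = 0.01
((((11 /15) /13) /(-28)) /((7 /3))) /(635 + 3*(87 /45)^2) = -15 /11226488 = -0.00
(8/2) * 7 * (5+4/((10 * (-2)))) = 672/5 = 134.40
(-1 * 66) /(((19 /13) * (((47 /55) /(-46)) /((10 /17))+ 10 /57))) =-65122200 /207457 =-313.91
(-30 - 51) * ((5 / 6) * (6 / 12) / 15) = -9 / 4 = -2.25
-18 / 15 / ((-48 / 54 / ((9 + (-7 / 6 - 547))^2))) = 6279135 / 16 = 392445.94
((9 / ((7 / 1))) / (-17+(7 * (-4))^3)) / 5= -1 / 85435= -0.00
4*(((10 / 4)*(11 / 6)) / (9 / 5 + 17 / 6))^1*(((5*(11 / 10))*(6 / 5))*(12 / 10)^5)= 5645376 / 86875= 64.98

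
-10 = -10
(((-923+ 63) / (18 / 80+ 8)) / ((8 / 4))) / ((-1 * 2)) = 8600 / 329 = 26.14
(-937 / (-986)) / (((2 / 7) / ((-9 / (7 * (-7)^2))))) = -8433 / 96628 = -0.09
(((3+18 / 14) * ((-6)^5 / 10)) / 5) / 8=-2916 / 35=-83.31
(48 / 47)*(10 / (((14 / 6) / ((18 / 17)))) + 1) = 31632 / 5593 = 5.66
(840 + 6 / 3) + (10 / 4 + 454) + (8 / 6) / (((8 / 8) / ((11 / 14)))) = 54581 / 42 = 1299.55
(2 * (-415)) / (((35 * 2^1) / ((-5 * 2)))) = 830 / 7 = 118.57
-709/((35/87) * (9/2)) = -41122/105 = -391.64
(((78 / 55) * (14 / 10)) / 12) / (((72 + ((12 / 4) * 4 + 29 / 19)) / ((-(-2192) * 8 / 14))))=83296 / 34375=2.42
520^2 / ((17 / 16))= 4326400 / 17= 254494.12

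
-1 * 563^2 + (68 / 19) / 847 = -5100982049 / 16093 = -316969.00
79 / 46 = 1.72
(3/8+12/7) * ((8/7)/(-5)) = -0.48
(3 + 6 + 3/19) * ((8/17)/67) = 1392/21641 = 0.06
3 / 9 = 1 / 3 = 0.33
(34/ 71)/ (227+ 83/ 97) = 1649/ 784621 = 0.00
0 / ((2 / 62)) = 0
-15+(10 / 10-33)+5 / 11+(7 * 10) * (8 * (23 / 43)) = 119664 / 473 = 252.99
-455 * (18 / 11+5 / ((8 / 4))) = -41405 / 22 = -1882.05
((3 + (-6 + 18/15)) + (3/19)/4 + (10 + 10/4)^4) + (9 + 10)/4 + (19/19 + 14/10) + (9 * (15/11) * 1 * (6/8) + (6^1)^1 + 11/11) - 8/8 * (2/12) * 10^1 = 1225608931/50160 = 24433.99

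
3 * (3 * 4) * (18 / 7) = 648 / 7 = 92.57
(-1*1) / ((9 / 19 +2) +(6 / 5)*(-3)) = 95 / 107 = 0.89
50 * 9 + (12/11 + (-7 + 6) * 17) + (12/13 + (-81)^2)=1000430/143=6996.01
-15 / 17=-0.88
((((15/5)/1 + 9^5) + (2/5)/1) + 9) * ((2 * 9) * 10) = 10631052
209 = 209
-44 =-44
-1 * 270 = -270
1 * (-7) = -7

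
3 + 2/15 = 47/15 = 3.13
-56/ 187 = -0.30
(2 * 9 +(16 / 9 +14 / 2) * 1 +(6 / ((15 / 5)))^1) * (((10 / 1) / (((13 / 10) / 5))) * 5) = 5534.19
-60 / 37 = -1.62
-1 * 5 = -5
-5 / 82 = -0.06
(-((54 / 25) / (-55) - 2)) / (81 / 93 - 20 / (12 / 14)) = -260772 / 2872375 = -0.09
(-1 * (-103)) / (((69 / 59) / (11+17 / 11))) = 12154 / 11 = 1104.91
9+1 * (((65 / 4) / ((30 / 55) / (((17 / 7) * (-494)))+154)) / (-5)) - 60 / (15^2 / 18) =118899371 / 28452340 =4.18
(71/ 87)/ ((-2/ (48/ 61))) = -568/ 1769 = -0.32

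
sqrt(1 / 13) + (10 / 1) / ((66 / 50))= sqrt(13) / 13 + 250 / 33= 7.85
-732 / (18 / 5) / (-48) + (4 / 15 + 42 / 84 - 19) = -5039 / 360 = -14.00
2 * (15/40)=3/4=0.75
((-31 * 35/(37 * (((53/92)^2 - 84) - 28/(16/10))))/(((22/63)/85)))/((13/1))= 5.43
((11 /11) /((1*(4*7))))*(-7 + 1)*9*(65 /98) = -1755 /1372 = -1.28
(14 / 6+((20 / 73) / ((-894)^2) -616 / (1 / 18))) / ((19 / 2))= -323392331756 / 277135083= -1166.91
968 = 968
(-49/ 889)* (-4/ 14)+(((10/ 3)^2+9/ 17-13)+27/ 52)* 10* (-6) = 4246301/ 84201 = 50.43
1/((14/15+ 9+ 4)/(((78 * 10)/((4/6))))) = 17550/209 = 83.97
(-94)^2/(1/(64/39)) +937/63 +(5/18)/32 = 14514.98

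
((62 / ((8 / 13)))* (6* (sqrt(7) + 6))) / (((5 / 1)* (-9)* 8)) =-403 / 40- 403* sqrt(7) / 240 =-14.52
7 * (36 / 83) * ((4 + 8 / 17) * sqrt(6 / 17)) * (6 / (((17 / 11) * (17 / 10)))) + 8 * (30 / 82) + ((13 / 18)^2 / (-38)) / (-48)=70924049 / 24230016 + 12640320 * sqrt(102) / 6932243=21.34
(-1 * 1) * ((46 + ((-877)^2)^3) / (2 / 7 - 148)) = 3184898528699536145 / 1034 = 3080172658316766.10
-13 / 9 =-1.44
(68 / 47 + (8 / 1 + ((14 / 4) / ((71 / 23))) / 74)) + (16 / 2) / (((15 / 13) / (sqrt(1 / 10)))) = 52 * sqrt(10) / 75 + 4673119 / 493876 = 11.65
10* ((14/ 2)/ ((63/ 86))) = 860/ 9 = 95.56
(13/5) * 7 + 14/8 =19.95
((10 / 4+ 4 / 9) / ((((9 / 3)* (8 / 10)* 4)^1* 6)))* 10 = 1325 / 2592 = 0.51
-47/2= -23.50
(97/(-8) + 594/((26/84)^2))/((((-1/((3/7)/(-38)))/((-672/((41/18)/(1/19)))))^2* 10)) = 702594710208/37022762569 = 18.98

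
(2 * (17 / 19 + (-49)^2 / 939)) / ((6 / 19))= 61582 / 2817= 21.86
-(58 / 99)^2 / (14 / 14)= -0.34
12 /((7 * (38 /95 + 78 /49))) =105 /122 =0.86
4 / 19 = 0.21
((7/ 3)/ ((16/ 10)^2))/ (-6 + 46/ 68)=-2975/ 17376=-0.17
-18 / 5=-3.60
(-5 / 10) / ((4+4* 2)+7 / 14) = -1 / 25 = -0.04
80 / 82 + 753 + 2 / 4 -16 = 60555 / 82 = 738.48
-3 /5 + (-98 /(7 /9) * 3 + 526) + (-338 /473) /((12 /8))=1042423 /7095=146.92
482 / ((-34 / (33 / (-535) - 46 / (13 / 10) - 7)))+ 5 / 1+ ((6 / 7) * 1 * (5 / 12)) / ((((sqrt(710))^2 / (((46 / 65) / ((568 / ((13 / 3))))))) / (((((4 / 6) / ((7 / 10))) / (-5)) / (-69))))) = 382749184287935 / 630830356884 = 606.74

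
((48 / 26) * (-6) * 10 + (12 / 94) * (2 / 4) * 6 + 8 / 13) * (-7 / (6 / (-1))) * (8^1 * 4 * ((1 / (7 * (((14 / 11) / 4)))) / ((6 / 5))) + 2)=-5298530 / 2961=-1789.44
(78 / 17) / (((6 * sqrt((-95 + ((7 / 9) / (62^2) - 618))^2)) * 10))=17298 / 161283845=0.00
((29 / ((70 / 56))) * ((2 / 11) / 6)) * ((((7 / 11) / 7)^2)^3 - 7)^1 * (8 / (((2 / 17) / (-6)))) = 195637008576 / 97435855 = 2007.85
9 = 9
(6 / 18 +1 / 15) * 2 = 4 / 5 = 0.80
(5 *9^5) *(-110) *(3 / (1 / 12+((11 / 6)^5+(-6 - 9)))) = -16814005.85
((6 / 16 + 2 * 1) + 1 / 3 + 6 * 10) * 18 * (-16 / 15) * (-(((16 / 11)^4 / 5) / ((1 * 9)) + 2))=1665404104 / 658845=2527.76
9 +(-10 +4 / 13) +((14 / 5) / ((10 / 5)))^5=190366 / 40625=4.69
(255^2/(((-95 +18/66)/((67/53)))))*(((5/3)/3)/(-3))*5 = 133120625/165678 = 803.49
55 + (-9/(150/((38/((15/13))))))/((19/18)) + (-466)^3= -12649330359/125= -101194642.87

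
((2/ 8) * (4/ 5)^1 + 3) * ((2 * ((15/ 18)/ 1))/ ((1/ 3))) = 16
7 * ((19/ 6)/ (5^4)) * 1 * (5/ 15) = 133/ 11250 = 0.01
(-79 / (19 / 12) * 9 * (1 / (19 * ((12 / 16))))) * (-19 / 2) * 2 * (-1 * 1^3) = -11376 / 19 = -598.74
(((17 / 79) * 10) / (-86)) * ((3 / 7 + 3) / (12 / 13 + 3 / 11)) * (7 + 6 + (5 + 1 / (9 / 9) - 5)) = -194480 / 193629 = -1.00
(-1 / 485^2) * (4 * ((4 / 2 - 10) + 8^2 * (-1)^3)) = 288 / 235225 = 0.00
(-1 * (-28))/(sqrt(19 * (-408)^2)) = 7 * sqrt(19)/1938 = 0.02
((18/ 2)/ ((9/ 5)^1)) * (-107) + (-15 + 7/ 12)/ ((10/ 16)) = -8371/ 15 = -558.07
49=49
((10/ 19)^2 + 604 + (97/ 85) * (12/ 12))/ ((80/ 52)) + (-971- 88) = -665.48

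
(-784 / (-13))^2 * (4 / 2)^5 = 19668992 / 169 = 116384.57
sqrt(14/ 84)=0.41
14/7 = 2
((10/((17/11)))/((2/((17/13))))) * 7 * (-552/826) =-15180/767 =-19.79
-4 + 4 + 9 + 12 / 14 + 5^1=104 / 7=14.86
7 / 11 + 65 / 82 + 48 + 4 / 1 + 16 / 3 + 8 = 66.76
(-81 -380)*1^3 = -461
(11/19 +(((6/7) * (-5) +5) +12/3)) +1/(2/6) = 1103/133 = 8.29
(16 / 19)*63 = 1008 / 19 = 53.05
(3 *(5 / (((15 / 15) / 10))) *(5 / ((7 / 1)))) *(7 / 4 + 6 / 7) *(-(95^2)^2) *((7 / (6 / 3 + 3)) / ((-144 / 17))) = 2527005640625 / 672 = 3760425060.45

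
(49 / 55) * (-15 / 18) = -49 / 66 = -0.74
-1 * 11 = -11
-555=-555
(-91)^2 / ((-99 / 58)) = -480298 / 99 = -4851.49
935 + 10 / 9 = 8425 / 9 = 936.11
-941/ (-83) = 941/ 83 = 11.34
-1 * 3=-3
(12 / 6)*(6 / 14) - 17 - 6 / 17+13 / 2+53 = 10235 / 238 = 43.00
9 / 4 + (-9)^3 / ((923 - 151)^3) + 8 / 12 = 4025869733 / 1380298944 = 2.92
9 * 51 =459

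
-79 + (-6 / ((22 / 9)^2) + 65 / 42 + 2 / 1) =-194276 / 2541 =-76.46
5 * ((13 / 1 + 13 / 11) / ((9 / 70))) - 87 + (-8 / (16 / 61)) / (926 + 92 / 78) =1108514773 / 2386560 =464.48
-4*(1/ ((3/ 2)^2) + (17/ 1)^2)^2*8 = -2680898.77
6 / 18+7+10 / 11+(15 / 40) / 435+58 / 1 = 2535793 / 38280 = 66.24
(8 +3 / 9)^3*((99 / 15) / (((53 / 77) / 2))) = 5293750 / 477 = 11098.01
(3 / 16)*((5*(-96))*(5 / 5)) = -90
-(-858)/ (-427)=-858/ 427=-2.01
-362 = -362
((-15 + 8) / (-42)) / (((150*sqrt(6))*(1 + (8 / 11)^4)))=14641*sqrt(6) / 101179800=0.00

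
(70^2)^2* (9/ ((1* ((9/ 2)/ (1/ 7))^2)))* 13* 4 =101920000/ 9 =11324444.44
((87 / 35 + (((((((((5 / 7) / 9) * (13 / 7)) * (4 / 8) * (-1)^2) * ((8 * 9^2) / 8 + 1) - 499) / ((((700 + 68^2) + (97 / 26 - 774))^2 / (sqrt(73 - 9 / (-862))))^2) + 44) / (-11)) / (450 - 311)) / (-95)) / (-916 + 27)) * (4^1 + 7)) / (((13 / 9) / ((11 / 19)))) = 26374566702882084495559184848200655 / 2406596375472382362354453531070817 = 10.96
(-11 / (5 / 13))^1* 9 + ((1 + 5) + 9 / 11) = -13782 / 55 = -250.58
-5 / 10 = -0.50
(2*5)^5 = 100000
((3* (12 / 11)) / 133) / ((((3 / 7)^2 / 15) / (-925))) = -388500 / 209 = -1858.85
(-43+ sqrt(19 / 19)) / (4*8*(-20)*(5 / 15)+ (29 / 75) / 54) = 170100 / 863971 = 0.20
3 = 3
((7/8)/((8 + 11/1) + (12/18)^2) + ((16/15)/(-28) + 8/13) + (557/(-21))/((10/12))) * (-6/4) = 243409/5200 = 46.81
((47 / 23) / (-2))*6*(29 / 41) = -4089 / 943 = -4.34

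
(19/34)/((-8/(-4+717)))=-13547/272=-49.81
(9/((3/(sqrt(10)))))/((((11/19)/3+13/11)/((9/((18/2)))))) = 1881* sqrt(10)/862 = 6.90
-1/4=-0.25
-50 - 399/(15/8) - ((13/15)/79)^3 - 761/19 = -9575026963318/31616125875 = -302.85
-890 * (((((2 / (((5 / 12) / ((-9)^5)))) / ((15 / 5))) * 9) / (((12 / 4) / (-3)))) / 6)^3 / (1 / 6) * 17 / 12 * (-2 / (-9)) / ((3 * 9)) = -177216445359902684.16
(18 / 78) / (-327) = -1 / 1417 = -0.00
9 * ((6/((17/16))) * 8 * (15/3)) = 34560/17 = 2032.94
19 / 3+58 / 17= 497 / 51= 9.75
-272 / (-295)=0.92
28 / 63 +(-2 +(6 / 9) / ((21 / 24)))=-50 / 63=-0.79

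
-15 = -15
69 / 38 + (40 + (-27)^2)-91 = 25833 / 38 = 679.82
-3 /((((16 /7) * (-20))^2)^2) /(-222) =2401 /775946240000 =0.00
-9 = -9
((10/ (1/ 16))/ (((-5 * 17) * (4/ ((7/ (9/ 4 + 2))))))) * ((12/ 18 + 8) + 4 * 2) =-11200/ 867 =-12.92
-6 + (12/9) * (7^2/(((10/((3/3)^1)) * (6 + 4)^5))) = -4499951/750000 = -6.00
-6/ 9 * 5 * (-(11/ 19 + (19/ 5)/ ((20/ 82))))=5117/ 95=53.86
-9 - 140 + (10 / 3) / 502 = -112192 / 753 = -148.99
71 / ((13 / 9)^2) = 5751 / 169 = 34.03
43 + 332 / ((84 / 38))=4057 / 21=193.19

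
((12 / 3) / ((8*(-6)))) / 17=-1 / 204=-0.00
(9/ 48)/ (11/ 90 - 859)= -135/ 618392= -0.00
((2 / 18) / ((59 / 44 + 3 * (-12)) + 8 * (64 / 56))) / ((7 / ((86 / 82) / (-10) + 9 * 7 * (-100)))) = 56826946 / 14499855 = 3.92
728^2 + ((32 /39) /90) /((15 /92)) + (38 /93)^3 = 529984.12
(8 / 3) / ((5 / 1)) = 8 / 15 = 0.53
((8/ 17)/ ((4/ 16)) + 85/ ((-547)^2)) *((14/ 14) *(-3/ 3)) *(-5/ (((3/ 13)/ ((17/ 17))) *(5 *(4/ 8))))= 16.32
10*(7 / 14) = 5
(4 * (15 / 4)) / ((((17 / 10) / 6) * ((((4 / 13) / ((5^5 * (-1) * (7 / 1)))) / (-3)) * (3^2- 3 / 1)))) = 63984375 / 34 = 1881893.38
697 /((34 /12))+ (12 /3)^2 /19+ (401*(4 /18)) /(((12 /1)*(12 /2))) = 1527179 /6156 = 248.08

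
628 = 628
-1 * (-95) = 95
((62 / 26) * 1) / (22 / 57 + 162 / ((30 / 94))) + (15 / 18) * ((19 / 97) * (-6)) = -177941365 / 182562536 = -0.97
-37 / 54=-0.69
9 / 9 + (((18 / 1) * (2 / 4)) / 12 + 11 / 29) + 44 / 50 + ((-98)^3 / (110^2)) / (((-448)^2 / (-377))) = 566905237 / 179660800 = 3.16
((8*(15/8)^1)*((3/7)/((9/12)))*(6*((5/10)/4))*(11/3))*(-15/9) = -275/7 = -39.29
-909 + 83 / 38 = -34459 / 38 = -906.82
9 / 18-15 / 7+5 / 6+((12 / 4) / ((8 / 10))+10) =1087 / 84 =12.94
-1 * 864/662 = -432/331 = -1.31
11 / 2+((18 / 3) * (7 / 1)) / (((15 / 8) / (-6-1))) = -151.30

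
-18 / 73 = -0.25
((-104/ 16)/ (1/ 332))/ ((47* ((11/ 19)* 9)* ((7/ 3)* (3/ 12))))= -164008/ 10857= -15.11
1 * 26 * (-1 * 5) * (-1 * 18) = 2340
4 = 4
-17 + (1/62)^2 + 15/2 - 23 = -124929/3844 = -32.50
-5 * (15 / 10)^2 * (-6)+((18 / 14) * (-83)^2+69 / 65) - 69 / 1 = 8059731 / 910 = 8856.85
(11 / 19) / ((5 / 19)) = 11 / 5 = 2.20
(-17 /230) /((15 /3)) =-17 /1150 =-0.01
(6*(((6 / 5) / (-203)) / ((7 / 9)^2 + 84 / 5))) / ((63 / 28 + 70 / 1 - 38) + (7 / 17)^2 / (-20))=-1404540 / 23600608871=-0.00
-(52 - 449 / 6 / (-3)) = -1385 / 18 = -76.94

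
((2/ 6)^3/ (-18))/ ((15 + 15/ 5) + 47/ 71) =-71/ 643950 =-0.00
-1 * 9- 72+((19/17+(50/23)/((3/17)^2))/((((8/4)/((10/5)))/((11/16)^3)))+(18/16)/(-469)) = -391783533151/6760083456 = -57.96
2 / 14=1 / 7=0.14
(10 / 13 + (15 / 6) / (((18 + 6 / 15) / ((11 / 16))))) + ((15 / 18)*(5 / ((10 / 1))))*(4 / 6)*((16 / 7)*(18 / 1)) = 3292865 / 267904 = 12.29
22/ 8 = 11/ 4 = 2.75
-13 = -13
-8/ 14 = -4/ 7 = -0.57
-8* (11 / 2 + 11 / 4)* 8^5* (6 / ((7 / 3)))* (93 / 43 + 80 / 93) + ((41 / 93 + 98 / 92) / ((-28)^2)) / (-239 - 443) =-1653548669536057913 / 98357996352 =-16811532.68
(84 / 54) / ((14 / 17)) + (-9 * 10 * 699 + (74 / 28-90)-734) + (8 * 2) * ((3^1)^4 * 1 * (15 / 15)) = -62433.47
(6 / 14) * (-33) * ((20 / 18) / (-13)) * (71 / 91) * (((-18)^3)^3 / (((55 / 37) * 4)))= -260544927898368 / 8281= -31462978855.01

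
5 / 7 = 0.71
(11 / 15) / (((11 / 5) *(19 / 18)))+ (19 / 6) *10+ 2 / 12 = 32.15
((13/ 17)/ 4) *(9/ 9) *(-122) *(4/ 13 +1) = -61/ 2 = -30.50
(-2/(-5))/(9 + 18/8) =8/225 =0.04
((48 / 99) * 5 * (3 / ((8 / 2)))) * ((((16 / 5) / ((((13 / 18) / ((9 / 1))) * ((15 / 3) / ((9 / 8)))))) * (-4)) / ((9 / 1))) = -5184 / 715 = -7.25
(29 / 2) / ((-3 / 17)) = -82.17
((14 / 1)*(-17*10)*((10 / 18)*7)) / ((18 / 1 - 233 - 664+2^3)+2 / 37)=123284 / 11601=10.63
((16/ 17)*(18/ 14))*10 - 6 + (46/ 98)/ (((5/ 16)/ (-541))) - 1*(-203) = -2513591/ 4165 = -603.50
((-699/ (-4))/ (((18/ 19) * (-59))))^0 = 1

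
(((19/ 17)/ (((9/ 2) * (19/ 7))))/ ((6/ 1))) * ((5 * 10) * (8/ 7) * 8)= 3200/ 459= 6.97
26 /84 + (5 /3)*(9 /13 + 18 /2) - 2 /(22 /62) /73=7184315 /438438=16.39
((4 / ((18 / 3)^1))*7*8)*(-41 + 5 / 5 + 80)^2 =179200 / 3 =59733.33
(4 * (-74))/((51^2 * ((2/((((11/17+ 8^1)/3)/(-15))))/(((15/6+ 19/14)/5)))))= 1036/122825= 0.01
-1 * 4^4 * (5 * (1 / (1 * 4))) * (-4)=1280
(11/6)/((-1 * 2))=-11/12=-0.92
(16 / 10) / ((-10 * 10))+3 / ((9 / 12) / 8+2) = 11866 / 8375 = 1.42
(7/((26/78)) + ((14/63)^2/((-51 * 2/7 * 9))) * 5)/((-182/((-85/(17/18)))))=42895/4131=10.38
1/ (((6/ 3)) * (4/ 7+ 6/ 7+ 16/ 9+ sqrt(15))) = -6363/ 18731+ 3969 * sqrt(15)/ 37462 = 0.07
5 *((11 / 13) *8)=440 / 13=33.85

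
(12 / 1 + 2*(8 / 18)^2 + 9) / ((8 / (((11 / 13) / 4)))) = 19063 / 33696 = 0.57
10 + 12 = 22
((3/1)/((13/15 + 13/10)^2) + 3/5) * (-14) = -14658/845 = -17.35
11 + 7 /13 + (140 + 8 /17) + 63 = 215.01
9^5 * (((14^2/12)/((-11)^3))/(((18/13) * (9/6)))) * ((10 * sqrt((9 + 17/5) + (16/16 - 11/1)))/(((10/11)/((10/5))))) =-1857492 * sqrt(15)/605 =-11890.97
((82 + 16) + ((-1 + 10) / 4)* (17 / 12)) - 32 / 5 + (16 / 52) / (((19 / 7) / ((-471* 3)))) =-1292119 / 19760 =-65.39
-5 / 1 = -5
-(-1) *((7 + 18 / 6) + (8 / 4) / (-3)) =28 / 3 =9.33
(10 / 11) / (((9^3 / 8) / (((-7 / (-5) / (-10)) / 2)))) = -28 / 40095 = -0.00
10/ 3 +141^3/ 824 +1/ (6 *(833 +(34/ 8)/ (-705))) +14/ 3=6600371946239/ 1935611432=3409.97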